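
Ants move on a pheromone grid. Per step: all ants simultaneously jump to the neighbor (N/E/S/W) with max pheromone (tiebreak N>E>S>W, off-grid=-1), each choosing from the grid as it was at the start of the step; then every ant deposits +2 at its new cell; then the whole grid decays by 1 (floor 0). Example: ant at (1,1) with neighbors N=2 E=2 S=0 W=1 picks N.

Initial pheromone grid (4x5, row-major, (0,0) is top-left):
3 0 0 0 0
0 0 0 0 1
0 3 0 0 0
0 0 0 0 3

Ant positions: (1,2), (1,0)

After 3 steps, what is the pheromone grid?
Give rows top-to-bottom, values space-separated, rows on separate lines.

After step 1: ants at (0,2),(0,0)
  4 0 1 0 0
  0 0 0 0 0
  0 2 0 0 0
  0 0 0 0 2
After step 2: ants at (0,3),(0,1)
  3 1 0 1 0
  0 0 0 0 0
  0 1 0 0 0
  0 0 0 0 1
After step 3: ants at (0,4),(0,0)
  4 0 0 0 1
  0 0 0 0 0
  0 0 0 0 0
  0 0 0 0 0

4 0 0 0 1
0 0 0 0 0
0 0 0 0 0
0 0 0 0 0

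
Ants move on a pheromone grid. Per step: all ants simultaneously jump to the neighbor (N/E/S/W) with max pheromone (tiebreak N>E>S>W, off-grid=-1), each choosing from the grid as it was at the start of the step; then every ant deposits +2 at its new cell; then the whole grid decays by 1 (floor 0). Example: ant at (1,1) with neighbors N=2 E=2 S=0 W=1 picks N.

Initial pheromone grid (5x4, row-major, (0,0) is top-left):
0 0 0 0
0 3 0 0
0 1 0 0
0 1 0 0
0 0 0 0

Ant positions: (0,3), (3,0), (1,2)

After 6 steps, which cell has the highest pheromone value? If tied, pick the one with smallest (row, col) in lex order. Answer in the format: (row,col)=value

Step 1: ant0:(0,3)->S->(1,3) | ant1:(3,0)->E->(3,1) | ant2:(1,2)->W->(1,1)
  grid max=4 at (1,1)
Step 2: ant0:(1,3)->N->(0,3) | ant1:(3,1)->N->(2,1) | ant2:(1,1)->N->(0,1)
  grid max=3 at (1,1)
Step 3: ant0:(0,3)->S->(1,3) | ant1:(2,1)->N->(1,1) | ant2:(0,1)->S->(1,1)
  grid max=6 at (1,1)
Step 4: ant0:(1,3)->N->(0,3) | ant1:(1,1)->N->(0,1) | ant2:(1,1)->N->(0,1)
  grid max=5 at (1,1)
Step 5: ant0:(0,3)->S->(1,3) | ant1:(0,1)->S->(1,1) | ant2:(0,1)->S->(1,1)
  grid max=8 at (1,1)
Step 6: ant0:(1,3)->N->(0,3) | ant1:(1,1)->N->(0,1) | ant2:(1,1)->N->(0,1)
  grid max=7 at (1,1)
Final grid:
  0 5 0 1
  0 7 0 0
  0 0 0 0
  0 0 0 0
  0 0 0 0
Max pheromone 7 at (1,1)

Answer: (1,1)=7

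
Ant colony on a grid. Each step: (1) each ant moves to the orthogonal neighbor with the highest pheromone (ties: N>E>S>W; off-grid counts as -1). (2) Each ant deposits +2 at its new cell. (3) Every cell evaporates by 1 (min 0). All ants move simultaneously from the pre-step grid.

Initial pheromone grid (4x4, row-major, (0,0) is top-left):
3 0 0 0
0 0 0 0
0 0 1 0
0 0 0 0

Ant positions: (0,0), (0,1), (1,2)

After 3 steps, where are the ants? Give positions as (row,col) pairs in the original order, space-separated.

Step 1: ant0:(0,0)->E->(0,1) | ant1:(0,1)->W->(0,0) | ant2:(1,2)->S->(2,2)
  grid max=4 at (0,0)
Step 2: ant0:(0,1)->W->(0,0) | ant1:(0,0)->E->(0,1) | ant2:(2,2)->N->(1,2)
  grid max=5 at (0,0)
Step 3: ant0:(0,0)->E->(0,1) | ant1:(0,1)->W->(0,0) | ant2:(1,2)->S->(2,2)
  grid max=6 at (0,0)

(0,1) (0,0) (2,2)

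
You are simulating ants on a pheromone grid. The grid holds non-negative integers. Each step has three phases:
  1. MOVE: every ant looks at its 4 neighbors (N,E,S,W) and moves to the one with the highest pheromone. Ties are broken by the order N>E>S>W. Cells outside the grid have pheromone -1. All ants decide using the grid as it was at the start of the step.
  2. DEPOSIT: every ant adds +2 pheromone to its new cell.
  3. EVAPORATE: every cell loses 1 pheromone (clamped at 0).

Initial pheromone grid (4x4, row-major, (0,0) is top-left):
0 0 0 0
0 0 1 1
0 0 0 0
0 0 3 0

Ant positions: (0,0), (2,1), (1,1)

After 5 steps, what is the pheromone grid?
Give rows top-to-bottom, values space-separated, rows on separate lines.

After step 1: ants at (0,1),(1,1),(1,2)
  0 1 0 0
  0 1 2 0
  0 0 0 0
  0 0 2 0
After step 2: ants at (1,1),(1,2),(1,1)
  0 0 0 0
  0 4 3 0
  0 0 0 0
  0 0 1 0
After step 3: ants at (1,2),(1,1),(1,2)
  0 0 0 0
  0 5 6 0
  0 0 0 0
  0 0 0 0
After step 4: ants at (1,1),(1,2),(1,1)
  0 0 0 0
  0 8 7 0
  0 0 0 0
  0 0 0 0
After step 5: ants at (1,2),(1,1),(1,2)
  0 0 0 0
  0 9 10 0
  0 0 0 0
  0 0 0 0

0 0 0 0
0 9 10 0
0 0 0 0
0 0 0 0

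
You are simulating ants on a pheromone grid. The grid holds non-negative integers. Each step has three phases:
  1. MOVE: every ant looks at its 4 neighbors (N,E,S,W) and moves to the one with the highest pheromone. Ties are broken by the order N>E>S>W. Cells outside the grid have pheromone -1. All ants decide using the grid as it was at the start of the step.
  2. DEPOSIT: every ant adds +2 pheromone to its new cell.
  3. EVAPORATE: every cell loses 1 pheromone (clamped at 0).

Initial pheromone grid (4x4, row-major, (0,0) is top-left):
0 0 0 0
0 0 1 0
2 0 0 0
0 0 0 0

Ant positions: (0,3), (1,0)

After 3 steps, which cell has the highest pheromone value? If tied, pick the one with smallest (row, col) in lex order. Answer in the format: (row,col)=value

Answer: (2,0)=3

Derivation:
Step 1: ant0:(0,3)->S->(1,3) | ant1:(1,0)->S->(2,0)
  grid max=3 at (2,0)
Step 2: ant0:(1,3)->N->(0,3) | ant1:(2,0)->N->(1,0)
  grid max=2 at (2,0)
Step 3: ant0:(0,3)->S->(1,3) | ant1:(1,0)->S->(2,0)
  grid max=3 at (2,0)
Final grid:
  0 0 0 0
  0 0 0 1
  3 0 0 0
  0 0 0 0
Max pheromone 3 at (2,0)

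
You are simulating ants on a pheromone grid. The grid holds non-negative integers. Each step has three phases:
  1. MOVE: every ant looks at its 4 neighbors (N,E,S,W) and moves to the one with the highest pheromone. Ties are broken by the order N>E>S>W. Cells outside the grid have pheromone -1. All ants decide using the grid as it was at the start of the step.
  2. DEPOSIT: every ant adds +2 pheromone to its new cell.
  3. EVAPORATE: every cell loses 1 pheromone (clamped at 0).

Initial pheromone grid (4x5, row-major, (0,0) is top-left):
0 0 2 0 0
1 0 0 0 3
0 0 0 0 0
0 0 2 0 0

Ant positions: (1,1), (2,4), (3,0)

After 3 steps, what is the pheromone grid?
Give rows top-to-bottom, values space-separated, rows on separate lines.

After step 1: ants at (1,0),(1,4),(2,0)
  0 0 1 0 0
  2 0 0 0 4
  1 0 0 0 0
  0 0 1 0 0
After step 2: ants at (2,0),(0,4),(1,0)
  0 0 0 0 1
  3 0 0 0 3
  2 0 0 0 0
  0 0 0 0 0
After step 3: ants at (1,0),(1,4),(2,0)
  0 0 0 0 0
  4 0 0 0 4
  3 0 0 0 0
  0 0 0 0 0

0 0 0 0 0
4 0 0 0 4
3 0 0 0 0
0 0 0 0 0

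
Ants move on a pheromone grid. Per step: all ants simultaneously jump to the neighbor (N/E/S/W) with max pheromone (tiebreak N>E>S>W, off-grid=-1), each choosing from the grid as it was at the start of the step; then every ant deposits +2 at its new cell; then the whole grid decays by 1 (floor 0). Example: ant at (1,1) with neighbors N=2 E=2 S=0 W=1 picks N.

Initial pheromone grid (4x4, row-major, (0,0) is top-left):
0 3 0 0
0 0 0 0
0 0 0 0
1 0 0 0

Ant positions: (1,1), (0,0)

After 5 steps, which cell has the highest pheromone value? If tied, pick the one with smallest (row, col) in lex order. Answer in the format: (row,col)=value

Step 1: ant0:(1,1)->N->(0,1) | ant1:(0,0)->E->(0,1)
  grid max=6 at (0,1)
Step 2: ant0:(0,1)->E->(0,2) | ant1:(0,1)->E->(0,2)
  grid max=5 at (0,1)
Step 3: ant0:(0,2)->W->(0,1) | ant1:(0,2)->W->(0,1)
  grid max=8 at (0,1)
Step 4: ant0:(0,1)->E->(0,2) | ant1:(0,1)->E->(0,2)
  grid max=7 at (0,1)
Step 5: ant0:(0,2)->W->(0,1) | ant1:(0,2)->W->(0,1)
  grid max=10 at (0,1)
Final grid:
  0 10 4 0
  0 0 0 0
  0 0 0 0
  0 0 0 0
Max pheromone 10 at (0,1)

Answer: (0,1)=10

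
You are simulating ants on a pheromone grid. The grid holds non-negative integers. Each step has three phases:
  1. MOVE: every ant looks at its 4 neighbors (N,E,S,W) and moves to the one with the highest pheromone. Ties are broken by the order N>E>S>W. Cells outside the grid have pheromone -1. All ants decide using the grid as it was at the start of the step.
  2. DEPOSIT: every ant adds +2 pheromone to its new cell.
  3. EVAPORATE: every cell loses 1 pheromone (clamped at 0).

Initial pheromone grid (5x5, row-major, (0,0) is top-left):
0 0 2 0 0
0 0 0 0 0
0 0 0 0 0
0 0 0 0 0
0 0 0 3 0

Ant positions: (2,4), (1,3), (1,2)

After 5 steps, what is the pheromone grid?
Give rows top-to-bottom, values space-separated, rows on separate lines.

After step 1: ants at (1,4),(0,3),(0,2)
  0 0 3 1 0
  0 0 0 0 1
  0 0 0 0 0
  0 0 0 0 0
  0 0 0 2 0
After step 2: ants at (0,4),(0,2),(0,3)
  0 0 4 2 1
  0 0 0 0 0
  0 0 0 0 0
  0 0 0 0 0
  0 0 0 1 0
After step 3: ants at (0,3),(0,3),(0,2)
  0 0 5 5 0
  0 0 0 0 0
  0 0 0 0 0
  0 0 0 0 0
  0 0 0 0 0
After step 4: ants at (0,2),(0,2),(0,3)
  0 0 8 6 0
  0 0 0 0 0
  0 0 0 0 0
  0 0 0 0 0
  0 0 0 0 0
After step 5: ants at (0,3),(0,3),(0,2)
  0 0 9 9 0
  0 0 0 0 0
  0 0 0 0 0
  0 0 0 0 0
  0 0 0 0 0

0 0 9 9 0
0 0 0 0 0
0 0 0 0 0
0 0 0 0 0
0 0 0 0 0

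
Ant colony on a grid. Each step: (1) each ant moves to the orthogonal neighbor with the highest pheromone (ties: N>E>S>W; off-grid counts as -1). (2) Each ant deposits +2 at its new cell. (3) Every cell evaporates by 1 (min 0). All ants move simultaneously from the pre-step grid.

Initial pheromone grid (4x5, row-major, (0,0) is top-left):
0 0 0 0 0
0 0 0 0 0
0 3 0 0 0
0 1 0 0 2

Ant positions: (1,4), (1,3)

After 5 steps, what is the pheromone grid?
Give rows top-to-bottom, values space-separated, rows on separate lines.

After step 1: ants at (0,4),(0,3)
  0 0 0 1 1
  0 0 0 0 0
  0 2 0 0 0
  0 0 0 0 1
After step 2: ants at (0,3),(0,4)
  0 0 0 2 2
  0 0 0 0 0
  0 1 0 0 0
  0 0 0 0 0
After step 3: ants at (0,4),(0,3)
  0 0 0 3 3
  0 0 0 0 0
  0 0 0 0 0
  0 0 0 0 0
After step 4: ants at (0,3),(0,4)
  0 0 0 4 4
  0 0 0 0 0
  0 0 0 0 0
  0 0 0 0 0
After step 5: ants at (0,4),(0,3)
  0 0 0 5 5
  0 0 0 0 0
  0 0 0 0 0
  0 0 0 0 0

0 0 0 5 5
0 0 0 0 0
0 0 0 0 0
0 0 0 0 0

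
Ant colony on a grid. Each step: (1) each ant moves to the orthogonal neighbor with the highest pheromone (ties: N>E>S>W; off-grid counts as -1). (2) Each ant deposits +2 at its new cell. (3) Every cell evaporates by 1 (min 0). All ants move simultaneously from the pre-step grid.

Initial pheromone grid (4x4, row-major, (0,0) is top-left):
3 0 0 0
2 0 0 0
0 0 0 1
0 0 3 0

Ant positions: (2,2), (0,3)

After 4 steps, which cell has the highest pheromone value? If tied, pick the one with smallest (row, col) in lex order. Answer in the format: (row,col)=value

Step 1: ant0:(2,2)->S->(3,2) | ant1:(0,3)->S->(1,3)
  grid max=4 at (3,2)
Step 2: ant0:(3,2)->N->(2,2) | ant1:(1,3)->N->(0,3)
  grid max=3 at (3,2)
Step 3: ant0:(2,2)->S->(3,2) | ant1:(0,3)->S->(1,3)
  grid max=4 at (3,2)
Step 4: ant0:(3,2)->N->(2,2) | ant1:(1,3)->N->(0,3)
  grid max=3 at (3,2)
Final grid:
  0 0 0 1
  0 0 0 0
  0 0 1 0
  0 0 3 0
Max pheromone 3 at (3,2)

Answer: (3,2)=3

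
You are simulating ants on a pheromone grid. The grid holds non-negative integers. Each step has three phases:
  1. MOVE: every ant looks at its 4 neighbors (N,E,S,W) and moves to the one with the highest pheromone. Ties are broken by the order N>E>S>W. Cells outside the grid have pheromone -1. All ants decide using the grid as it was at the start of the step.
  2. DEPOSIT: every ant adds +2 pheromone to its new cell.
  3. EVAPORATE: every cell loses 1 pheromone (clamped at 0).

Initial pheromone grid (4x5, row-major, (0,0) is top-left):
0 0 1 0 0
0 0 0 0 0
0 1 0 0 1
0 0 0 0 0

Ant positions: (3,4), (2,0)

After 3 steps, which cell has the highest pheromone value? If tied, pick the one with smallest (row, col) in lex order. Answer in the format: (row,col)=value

Step 1: ant0:(3,4)->N->(2,4) | ant1:(2,0)->E->(2,1)
  grid max=2 at (2,1)
Step 2: ant0:(2,4)->N->(1,4) | ant1:(2,1)->N->(1,1)
  grid max=1 at (1,1)
Step 3: ant0:(1,4)->S->(2,4) | ant1:(1,1)->S->(2,1)
  grid max=2 at (2,1)
Final grid:
  0 0 0 0 0
  0 0 0 0 0
  0 2 0 0 2
  0 0 0 0 0
Max pheromone 2 at (2,1)

Answer: (2,1)=2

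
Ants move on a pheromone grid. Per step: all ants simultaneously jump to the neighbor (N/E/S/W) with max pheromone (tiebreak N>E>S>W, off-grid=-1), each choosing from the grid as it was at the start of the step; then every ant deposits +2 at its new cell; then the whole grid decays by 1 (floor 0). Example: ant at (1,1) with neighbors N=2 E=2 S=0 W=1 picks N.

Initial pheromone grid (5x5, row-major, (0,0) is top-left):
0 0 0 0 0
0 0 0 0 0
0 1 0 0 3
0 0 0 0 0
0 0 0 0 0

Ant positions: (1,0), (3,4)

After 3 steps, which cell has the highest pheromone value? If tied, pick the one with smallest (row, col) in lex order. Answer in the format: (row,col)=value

Step 1: ant0:(1,0)->N->(0,0) | ant1:(3,4)->N->(2,4)
  grid max=4 at (2,4)
Step 2: ant0:(0,0)->E->(0,1) | ant1:(2,4)->N->(1,4)
  grid max=3 at (2,4)
Step 3: ant0:(0,1)->E->(0,2) | ant1:(1,4)->S->(2,4)
  grid max=4 at (2,4)
Final grid:
  0 0 1 0 0
  0 0 0 0 0
  0 0 0 0 4
  0 0 0 0 0
  0 0 0 0 0
Max pheromone 4 at (2,4)

Answer: (2,4)=4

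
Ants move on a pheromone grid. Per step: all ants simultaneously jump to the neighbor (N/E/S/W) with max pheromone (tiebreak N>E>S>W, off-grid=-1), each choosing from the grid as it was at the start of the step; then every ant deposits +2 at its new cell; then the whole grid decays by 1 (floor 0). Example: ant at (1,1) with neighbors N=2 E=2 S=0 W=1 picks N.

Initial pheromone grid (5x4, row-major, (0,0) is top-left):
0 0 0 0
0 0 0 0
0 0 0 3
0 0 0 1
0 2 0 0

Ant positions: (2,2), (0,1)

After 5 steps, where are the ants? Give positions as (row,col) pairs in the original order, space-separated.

Step 1: ant0:(2,2)->E->(2,3) | ant1:(0,1)->E->(0,2)
  grid max=4 at (2,3)
Step 2: ant0:(2,3)->N->(1,3) | ant1:(0,2)->E->(0,3)
  grid max=3 at (2,3)
Step 3: ant0:(1,3)->S->(2,3) | ant1:(0,3)->S->(1,3)
  grid max=4 at (2,3)
Step 4: ant0:(2,3)->N->(1,3) | ant1:(1,3)->S->(2,3)
  grid max=5 at (2,3)
Step 5: ant0:(1,3)->S->(2,3) | ant1:(2,3)->N->(1,3)
  grid max=6 at (2,3)

(2,3) (1,3)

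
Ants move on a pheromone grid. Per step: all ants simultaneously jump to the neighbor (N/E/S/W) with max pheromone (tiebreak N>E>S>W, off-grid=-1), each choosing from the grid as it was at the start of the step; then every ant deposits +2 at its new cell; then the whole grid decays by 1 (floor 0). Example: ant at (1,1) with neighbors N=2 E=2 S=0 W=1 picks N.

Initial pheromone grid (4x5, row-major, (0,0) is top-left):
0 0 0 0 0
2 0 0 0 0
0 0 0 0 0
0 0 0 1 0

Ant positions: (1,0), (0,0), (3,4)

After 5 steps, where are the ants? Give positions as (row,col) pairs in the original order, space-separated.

Step 1: ant0:(1,0)->N->(0,0) | ant1:(0,0)->S->(1,0) | ant2:(3,4)->W->(3,3)
  grid max=3 at (1,0)
Step 2: ant0:(0,0)->S->(1,0) | ant1:(1,0)->N->(0,0) | ant2:(3,3)->N->(2,3)
  grid max=4 at (1,0)
Step 3: ant0:(1,0)->N->(0,0) | ant1:(0,0)->S->(1,0) | ant2:(2,3)->S->(3,3)
  grid max=5 at (1,0)
Step 4: ant0:(0,0)->S->(1,0) | ant1:(1,0)->N->(0,0) | ant2:(3,3)->N->(2,3)
  grid max=6 at (1,0)
Step 5: ant0:(1,0)->N->(0,0) | ant1:(0,0)->S->(1,0) | ant2:(2,3)->S->(3,3)
  grid max=7 at (1,0)

(0,0) (1,0) (3,3)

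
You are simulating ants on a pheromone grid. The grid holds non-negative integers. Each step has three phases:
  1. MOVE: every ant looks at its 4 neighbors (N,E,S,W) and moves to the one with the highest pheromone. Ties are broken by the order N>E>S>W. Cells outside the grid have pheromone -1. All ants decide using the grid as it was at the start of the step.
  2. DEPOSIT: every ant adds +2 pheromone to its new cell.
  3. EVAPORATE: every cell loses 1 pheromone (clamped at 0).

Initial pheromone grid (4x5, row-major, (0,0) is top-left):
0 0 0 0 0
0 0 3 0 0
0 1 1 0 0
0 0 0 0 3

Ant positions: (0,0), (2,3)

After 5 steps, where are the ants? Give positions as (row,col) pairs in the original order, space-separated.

Step 1: ant0:(0,0)->E->(0,1) | ant1:(2,3)->W->(2,2)
  grid max=2 at (1,2)
Step 2: ant0:(0,1)->E->(0,2) | ant1:(2,2)->N->(1,2)
  grid max=3 at (1,2)
Step 3: ant0:(0,2)->S->(1,2) | ant1:(1,2)->N->(0,2)
  grid max=4 at (1,2)
Step 4: ant0:(1,2)->N->(0,2) | ant1:(0,2)->S->(1,2)
  grid max=5 at (1,2)
Step 5: ant0:(0,2)->S->(1,2) | ant1:(1,2)->N->(0,2)
  grid max=6 at (1,2)

(1,2) (0,2)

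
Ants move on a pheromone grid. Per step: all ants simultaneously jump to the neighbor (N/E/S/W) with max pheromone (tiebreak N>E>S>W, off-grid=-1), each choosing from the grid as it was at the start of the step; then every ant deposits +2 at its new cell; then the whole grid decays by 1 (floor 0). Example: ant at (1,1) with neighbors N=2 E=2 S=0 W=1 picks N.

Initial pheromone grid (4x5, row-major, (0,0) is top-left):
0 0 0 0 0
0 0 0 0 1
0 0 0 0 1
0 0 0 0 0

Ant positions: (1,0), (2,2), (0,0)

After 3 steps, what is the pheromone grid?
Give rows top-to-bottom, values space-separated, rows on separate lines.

After step 1: ants at (0,0),(1,2),(0,1)
  1 1 0 0 0
  0 0 1 0 0
  0 0 0 0 0
  0 0 0 0 0
After step 2: ants at (0,1),(0,2),(0,0)
  2 2 1 0 0
  0 0 0 0 0
  0 0 0 0 0
  0 0 0 0 0
After step 3: ants at (0,0),(0,1),(0,1)
  3 5 0 0 0
  0 0 0 0 0
  0 0 0 0 0
  0 0 0 0 0

3 5 0 0 0
0 0 0 0 0
0 0 0 0 0
0 0 0 0 0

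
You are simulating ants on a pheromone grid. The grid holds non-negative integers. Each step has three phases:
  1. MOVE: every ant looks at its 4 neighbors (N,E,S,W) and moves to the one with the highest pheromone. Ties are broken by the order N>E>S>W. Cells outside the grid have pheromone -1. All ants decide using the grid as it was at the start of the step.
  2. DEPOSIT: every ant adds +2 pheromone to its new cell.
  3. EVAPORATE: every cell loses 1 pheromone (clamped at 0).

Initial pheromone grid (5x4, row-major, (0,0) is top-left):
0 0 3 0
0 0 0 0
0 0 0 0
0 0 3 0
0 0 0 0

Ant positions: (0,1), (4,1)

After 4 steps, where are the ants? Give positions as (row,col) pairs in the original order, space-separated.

Step 1: ant0:(0,1)->E->(0,2) | ant1:(4,1)->N->(3,1)
  grid max=4 at (0,2)
Step 2: ant0:(0,2)->E->(0,3) | ant1:(3,1)->E->(3,2)
  grid max=3 at (0,2)
Step 3: ant0:(0,3)->W->(0,2) | ant1:(3,2)->N->(2,2)
  grid max=4 at (0,2)
Step 4: ant0:(0,2)->E->(0,3) | ant1:(2,2)->S->(3,2)
  grid max=3 at (0,2)

(0,3) (3,2)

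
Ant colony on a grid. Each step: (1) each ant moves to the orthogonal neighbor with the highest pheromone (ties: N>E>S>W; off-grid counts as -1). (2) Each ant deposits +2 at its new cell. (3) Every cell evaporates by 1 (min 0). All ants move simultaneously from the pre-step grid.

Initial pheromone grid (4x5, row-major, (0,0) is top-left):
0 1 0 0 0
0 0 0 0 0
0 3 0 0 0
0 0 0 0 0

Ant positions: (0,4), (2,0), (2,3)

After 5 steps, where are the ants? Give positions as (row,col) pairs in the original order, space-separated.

Step 1: ant0:(0,4)->S->(1,4) | ant1:(2,0)->E->(2,1) | ant2:(2,3)->N->(1,3)
  grid max=4 at (2,1)
Step 2: ant0:(1,4)->W->(1,3) | ant1:(2,1)->N->(1,1) | ant2:(1,3)->E->(1,4)
  grid max=3 at (2,1)
Step 3: ant0:(1,3)->E->(1,4) | ant1:(1,1)->S->(2,1) | ant2:(1,4)->W->(1,3)
  grid max=4 at (2,1)
Step 4: ant0:(1,4)->W->(1,3) | ant1:(2,1)->N->(1,1) | ant2:(1,3)->E->(1,4)
  grid max=4 at (1,3)
Step 5: ant0:(1,3)->E->(1,4) | ant1:(1,1)->S->(2,1) | ant2:(1,4)->W->(1,3)
  grid max=5 at (1,3)

(1,4) (2,1) (1,3)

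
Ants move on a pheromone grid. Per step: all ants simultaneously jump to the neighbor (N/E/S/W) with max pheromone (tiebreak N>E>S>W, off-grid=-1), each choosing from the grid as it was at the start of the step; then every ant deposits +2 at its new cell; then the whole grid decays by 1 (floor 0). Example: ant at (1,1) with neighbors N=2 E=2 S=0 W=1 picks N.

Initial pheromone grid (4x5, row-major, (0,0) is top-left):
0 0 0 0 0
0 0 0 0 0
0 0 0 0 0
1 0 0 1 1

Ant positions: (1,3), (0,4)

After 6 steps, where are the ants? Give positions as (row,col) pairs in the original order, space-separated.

Step 1: ant0:(1,3)->N->(0,3) | ant1:(0,4)->S->(1,4)
  grid max=1 at (0,3)
Step 2: ant0:(0,3)->E->(0,4) | ant1:(1,4)->N->(0,4)
  grid max=3 at (0,4)
Step 3: ant0:(0,4)->S->(1,4) | ant1:(0,4)->S->(1,4)
  grid max=3 at (1,4)
Step 4: ant0:(1,4)->N->(0,4) | ant1:(1,4)->N->(0,4)
  grid max=5 at (0,4)
Step 5: ant0:(0,4)->S->(1,4) | ant1:(0,4)->S->(1,4)
  grid max=5 at (1,4)
Step 6: ant0:(1,4)->N->(0,4) | ant1:(1,4)->N->(0,4)
  grid max=7 at (0,4)

(0,4) (0,4)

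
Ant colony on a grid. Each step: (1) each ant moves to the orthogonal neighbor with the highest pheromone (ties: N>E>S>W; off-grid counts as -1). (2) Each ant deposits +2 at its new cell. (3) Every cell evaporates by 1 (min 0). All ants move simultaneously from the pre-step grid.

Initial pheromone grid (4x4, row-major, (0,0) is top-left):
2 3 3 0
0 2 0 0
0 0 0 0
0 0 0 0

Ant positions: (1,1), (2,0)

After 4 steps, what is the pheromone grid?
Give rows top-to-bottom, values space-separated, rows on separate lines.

After step 1: ants at (0,1),(1,0)
  1 4 2 0
  1 1 0 0
  0 0 0 0
  0 0 0 0
After step 2: ants at (0,2),(0,0)
  2 3 3 0
  0 0 0 0
  0 0 0 0
  0 0 0 0
After step 3: ants at (0,1),(0,1)
  1 6 2 0
  0 0 0 0
  0 0 0 0
  0 0 0 0
After step 4: ants at (0,2),(0,2)
  0 5 5 0
  0 0 0 0
  0 0 0 0
  0 0 0 0

0 5 5 0
0 0 0 0
0 0 0 0
0 0 0 0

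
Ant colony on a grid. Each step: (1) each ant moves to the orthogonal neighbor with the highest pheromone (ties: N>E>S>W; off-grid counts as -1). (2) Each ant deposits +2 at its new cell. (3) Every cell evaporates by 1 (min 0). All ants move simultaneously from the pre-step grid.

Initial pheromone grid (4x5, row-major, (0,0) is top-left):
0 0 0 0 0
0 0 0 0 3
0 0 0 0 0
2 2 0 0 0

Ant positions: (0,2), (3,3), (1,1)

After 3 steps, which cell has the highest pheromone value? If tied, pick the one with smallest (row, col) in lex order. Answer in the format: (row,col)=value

Step 1: ant0:(0,2)->E->(0,3) | ant1:(3,3)->N->(2,3) | ant2:(1,1)->N->(0,1)
  grid max=2 at (1,4)
Step 2: ant0:(0,3)->E->(0,4) | ant1:(2,3)->N->(1,3) | ant2:(0,1)->E->(0,2)
  grid max=1 at (0,2)
Step 3: ant0:(0,4)->S->(1,4) | ant1:(1,3)->E->(1,4) | ant2:(0,2)->E->(0,3)
  grid max=4 at (1,4)
Final grid:
  0 0 0 1 0
  0 0 0 0 4
  0 0 0 0 0
  0 0 0 0 0
Max pheromone 4 at (1,4)

Answer: (1,4)=4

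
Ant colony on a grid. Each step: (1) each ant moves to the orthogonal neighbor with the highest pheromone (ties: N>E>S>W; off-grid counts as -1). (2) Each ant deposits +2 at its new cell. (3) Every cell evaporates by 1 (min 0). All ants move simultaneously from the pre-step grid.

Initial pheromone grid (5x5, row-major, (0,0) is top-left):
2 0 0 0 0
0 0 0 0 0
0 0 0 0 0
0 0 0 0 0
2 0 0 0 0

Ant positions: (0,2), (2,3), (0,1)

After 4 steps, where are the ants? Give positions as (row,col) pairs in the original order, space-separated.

Step 1: ant0:(0,2)->E->(0,3) | ant1:(2,3)->N->(1,3) | ant2:(0,1)->W->(0,0)
  grid max=3 at (0,0)
Step 2: ant0:(0,3)->S->(1,3) | ant1:(1,3)->N->(0,3) | ant2:(0,0)->E->(0,1)
  grid max=2 at (0,0)
Step 3: ant0:(1,3)->N->(0,3) | ant1:(0,3)->S->(1,3) | ant2:(0,1)->W->(0,0)
  grid max=3 at (0,0)
Step 4: ant0:(0,3)->S->(1,3) | ant1:(1,3)->N->(0,3) | ant2:(0,0)->E->(0,1)
  grid max=4 at (0,3)

(1,3) (0,3) (0,1)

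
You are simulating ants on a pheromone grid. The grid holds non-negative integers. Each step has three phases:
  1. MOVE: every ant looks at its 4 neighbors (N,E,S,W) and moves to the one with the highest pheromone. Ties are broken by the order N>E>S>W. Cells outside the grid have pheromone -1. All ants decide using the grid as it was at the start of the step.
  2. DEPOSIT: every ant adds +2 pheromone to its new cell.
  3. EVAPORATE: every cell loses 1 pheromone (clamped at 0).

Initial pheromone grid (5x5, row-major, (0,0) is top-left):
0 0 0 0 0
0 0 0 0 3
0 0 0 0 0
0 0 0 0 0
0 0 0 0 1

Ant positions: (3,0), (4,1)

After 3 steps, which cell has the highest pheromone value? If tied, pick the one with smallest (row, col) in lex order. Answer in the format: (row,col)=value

Step 1: ant0:(3,0)->N->(2,0) | ant1:(4,1)->N->(3,1)
  grid max=2 at (1,4)
Step 2: ant0:(2,0)->N->(1,0) | ant1:(3,1)->N->(2,1)
  grid max=1 at (1,0)
Step 3: ant0:(1,0)->N->(0,0) | ant1:(2,1)->N->(1,1)
  grid max=1 at (0,0)
Final grid:
  1 0 0 0 0
  0 1 0 0 0
  0 0 0 0 0
  0 0 0 0 0
  0 0 0 0 0
Max pheromone 1 at (0,0)

Answer: (0,0)=1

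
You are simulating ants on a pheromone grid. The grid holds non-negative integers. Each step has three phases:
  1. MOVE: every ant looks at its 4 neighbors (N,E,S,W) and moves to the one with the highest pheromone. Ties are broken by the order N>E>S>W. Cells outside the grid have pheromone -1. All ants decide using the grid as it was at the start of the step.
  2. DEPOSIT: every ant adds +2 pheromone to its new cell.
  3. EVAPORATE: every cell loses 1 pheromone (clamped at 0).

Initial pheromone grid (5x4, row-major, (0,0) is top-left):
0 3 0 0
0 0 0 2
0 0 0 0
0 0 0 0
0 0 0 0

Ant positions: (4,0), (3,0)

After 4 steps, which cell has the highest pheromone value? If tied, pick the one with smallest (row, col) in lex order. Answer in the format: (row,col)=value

Answer: (2,0)=4

Derivation:
Step 1: ant0:(4,0)->N->(3,0) | ant1:(3,0)->N->(2,0)
  grid max=2 at (0,1)
Step 2: ant0:(3,0)->N->(2,0) | ant1:(2,0)->S->(3,0)
  grid max=2 at (2,0)
Step 3: ant0:(2,0)->S->(3,0) | ant1:(3,0)->N->(2,0)
  grid max=3 at (2,0)
Step 4: ant0:(3,0)->N->(2,0) | ant1:(2,0)->S->(3,0)
  grid max=4 at (2,0)
Final grid:
  0 0 0 0
  0 0 0 0
  4 0 0 0
  4 0 0 0
  0 0 0 0
Max pheromone 4 at (2,0)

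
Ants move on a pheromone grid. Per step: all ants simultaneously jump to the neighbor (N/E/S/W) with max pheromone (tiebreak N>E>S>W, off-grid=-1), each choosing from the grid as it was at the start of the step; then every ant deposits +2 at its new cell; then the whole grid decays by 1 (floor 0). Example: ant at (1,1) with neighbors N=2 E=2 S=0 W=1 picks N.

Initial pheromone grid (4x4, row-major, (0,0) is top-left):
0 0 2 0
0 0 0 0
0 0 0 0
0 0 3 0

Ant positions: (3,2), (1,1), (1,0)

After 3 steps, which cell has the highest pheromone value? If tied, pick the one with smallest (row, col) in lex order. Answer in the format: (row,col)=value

Answer: (0,1)=3

Derivation:
Step 1: ant0:(3,2)->N->(2,2) | ant1:(1,1)->N->(0,1) | ant2:(1,0)->N->(0,0)
  grid max=2 at (3,2)
Step 2: ant0:(2,2)->S->(3,2) | ant1:(0,1)->E->(0,2) | ant2:(0,0)->E->(0,1)
  grid max=3 at (3,2)
Step 3: ant0:(3,2)->N->(2,2) | ant1:(0,2)->W->(0,1) | ant2:(0,1)->E->(0,2)
  grid max=3 at (0,1)
Final grid:
  0 3 3 0
  0 0 0 0
  0 0 1 0
  0 0 2 0
Max pheromone 3 at (0,1)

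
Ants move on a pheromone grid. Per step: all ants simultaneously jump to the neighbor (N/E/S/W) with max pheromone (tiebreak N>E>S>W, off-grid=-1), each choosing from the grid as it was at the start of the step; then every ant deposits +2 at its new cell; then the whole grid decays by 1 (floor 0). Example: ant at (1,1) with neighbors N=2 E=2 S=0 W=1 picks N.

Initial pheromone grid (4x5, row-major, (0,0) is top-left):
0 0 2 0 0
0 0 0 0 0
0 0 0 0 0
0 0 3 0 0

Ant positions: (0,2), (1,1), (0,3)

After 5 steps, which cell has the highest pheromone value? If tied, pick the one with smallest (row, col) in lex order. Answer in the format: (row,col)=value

Step 1: ant0:(0,2)->E->(0,3) | ant1:(1,1)->N->(0,1) | ant2:(0,3)->W->(0,2)
  grid max=3 at (0,2)
Step 2: ant0:(0,3)->W->(0,2) | ant1:(0,1)->E->(0,2) | ant2:(0,2)->E->(0,3)
  grid max=6 at (0,2)
Step 3: ant0:(0,2)->E->(0,3) | ant1:(0,2)->E->(0,3) | ant2:(0,3)->W->(0,2)
  grid max=7 at (0,2)
Step 4: ant0:(0,3)->W->(0,2) | ant1:(0,3)->W->(0,2) | ant2:(0,2)->E->(0,3)
  grid max=10 at (0,2)
Step 5: ant0:(0,2)->E->(0,3) | ant1:(0,2)->E->(0,3) | ant2:(0,3)->W->(0,2)
  grid max=11 at (0,2)
Final grid:
  0 0 11 9 0
  0 0 0 0 0
  0 0 0 0 0
  0 0 0 0 0
Max pheromone 11 at (0,2)

Answer: (0,2)=11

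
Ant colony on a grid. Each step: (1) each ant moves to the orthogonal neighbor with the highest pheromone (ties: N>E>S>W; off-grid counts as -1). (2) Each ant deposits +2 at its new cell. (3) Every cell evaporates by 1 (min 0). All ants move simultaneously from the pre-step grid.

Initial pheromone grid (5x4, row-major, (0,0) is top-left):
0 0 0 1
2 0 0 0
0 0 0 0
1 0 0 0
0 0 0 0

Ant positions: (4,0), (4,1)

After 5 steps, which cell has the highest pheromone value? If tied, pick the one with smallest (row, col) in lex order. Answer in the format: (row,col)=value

Answer: (3,0)=6

Derivation:
Step 1: ant0:(4,0)->N->(3,0) | ant1:(4,1)->N->(3,1)
  grid max=2 at (3,0)
Step 2: ant0:(3,0)->E->(3,1) | ant1:(3,1)->W->(3,0)
  grid max=3 at (3,0)
Step 3: ant0:(3,1)->W->(3,0) | ant1:(3,0)->E->(3,1)
  grid max=4 at (3,0)
Step 4: ant0:(3,0)->E->(3,1) | ant1:(3,1)->W->(3,0)
  grid max=5 at (3,0)
Step 5: ant0:(3,1)->W->(3,0) | ant1:(3,0)->E->(3,1)
  grid max=6 at (3,0)
Final grid:
  0 0 0 0
  0 0 0 0
  0 0 0 0
  6 5 0 0
  0 0 0 0
Max pheromone 6 at (3,0)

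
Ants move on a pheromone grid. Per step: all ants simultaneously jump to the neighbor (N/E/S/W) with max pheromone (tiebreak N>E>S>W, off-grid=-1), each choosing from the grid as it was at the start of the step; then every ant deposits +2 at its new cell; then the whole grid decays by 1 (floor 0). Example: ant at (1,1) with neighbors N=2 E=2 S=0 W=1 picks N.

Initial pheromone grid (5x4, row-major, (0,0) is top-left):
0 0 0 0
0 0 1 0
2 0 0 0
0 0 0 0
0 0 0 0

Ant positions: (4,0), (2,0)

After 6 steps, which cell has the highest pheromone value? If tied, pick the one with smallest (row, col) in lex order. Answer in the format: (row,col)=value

Answer: (2,0)=8

Derivation:
Step 1: ant0:(4,0)->N->(3,0) | ant1:(2,0)->N->(1,0)
  grid max=1 at (1,0)
Step 2: ant0:(3,0)->N->(2,0) | ant1:(1,0)->S->(2,0)
  grid max=4 at (2,0)
Step 3: ant0:(2,0)->N->(1,0) | ant1:(2,0)->N->(1,0)
  grid max=3 at (1,0)
Step 4: ant0:(1,0)->S->(2,0) | ant1:(1,0)->S->(2,0)
  grid max=6 at (2,0)
Step 5: ant0:(2,0)->N->(1,0) | ant1:(2,0)->N->(1,0)
  grid max=5 at (1,0)
Step 6: ant0:(1,0)->S->(2,0) | ant1:(1,0)->S->(2,0)
  grid max=8 at (2,0)
Final grid:
  0 0 0 0
  4 0 0 0
  8 0 0 0
  0 0 0 0
  0 0 0 0
Max pheromone 8 at (2,0)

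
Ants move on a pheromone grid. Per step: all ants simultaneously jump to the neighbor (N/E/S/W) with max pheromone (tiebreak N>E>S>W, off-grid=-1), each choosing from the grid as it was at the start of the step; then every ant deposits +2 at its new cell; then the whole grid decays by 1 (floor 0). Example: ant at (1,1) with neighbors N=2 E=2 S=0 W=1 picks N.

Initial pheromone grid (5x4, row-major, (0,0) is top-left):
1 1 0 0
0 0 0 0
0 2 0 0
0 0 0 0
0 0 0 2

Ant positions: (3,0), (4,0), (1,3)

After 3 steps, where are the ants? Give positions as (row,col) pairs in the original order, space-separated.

Step 1: ant0:(3,0)->N->(2,0) | ant1:(4,0)->N->(3,0) | ant2:(1,3)->N->(0,3)
  grid max=1 at (0,3)
Step 2: ant0:(2,0)->E->(2,1) | ant1:(3,0)->N->(2,0) | ant2:(0,3)->S->(1,3)
  grid max=2 at (2,0)
Step 3: ant0:(2,1)->W->(2,0) | ant1:(2,0)->E->(2,1) | ant2:(1,3)->N->(0,3)
  grid max=3 at (2,0)

(2,0) (2,1) (0,3)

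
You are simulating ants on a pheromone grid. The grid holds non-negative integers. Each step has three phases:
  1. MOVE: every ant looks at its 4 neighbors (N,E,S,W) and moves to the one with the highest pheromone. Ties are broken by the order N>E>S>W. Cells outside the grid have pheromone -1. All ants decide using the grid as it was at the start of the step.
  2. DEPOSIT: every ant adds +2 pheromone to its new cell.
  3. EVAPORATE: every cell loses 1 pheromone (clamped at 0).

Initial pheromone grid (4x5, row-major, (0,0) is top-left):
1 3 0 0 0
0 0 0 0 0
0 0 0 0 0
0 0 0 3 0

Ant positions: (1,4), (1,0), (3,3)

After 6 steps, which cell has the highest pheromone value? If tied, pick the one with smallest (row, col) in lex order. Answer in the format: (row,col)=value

Step 1: ant0:(1,4)->N->(0,4) | ant1:(1,0)->N->(0,0) | ant2:(3,3)->N->(2,3)
  grid max=2 at (0,0)
Step 2: ant0:(0,4)->S->(1,4) | ant1:(0,0)->E->(0,1) | ant2:(2,3)->S->(3,3)
  grid max=3 at (0,1)
Step 3: ant0:(1,4)->N->(0,4) | ant1:(0,1)->W->(0,0) | ant2:(3,3)->N->(2,3)
  grid max=2 at (0,0)
Step 4: ant0:(0,4)->S->(1,4) | ant1:(0,0)->E->(0,1) | ant2:(2,3)->S->(3,3)
  grid max=3 at (0,1)
Step 5: ant0:(1,4)->N->(0,4) | ant1:(0,1)->W->(0,0) | ant2:(3,3)->N->(2,3)
  grid max=2 at (0,0)
Step 6: ant0:(0,4)->S->(1,4) | ant1:(0,0)->E->(0,1) | ant2:(2,3)->S->(3,3)
  grid max=3 at (0,1)
Final grid:
  1 3 0 0 0
  0 0 0 0 1
  0 0 0 0 0
  0 0 0 3 0
Max pheromone 3 at (0,1)

Answer: (0,1)=3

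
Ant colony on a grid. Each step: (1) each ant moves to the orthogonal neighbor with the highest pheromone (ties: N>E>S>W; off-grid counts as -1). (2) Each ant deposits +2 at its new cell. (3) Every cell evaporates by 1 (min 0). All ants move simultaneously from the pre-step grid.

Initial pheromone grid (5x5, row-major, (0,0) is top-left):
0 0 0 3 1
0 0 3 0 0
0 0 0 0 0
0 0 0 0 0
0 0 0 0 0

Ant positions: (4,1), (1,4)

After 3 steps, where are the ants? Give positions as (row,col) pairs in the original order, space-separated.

Step 1: ant0:(4,1)->N->(3,1) | ant1:(1,4)->N->(0,4)
  grid max=2 at (0,3)
Step 2: ant0:(3,1)->N->(2,1) | ant1:(0,4)->W->(0,3)
  grid max=3 at (0,3)
Step 3: ant0:(2,1)->N->(1,1) | ant1:(0,3)->E->(0,4)
  grid max=2 at (0,3)

(1,1) (0,4)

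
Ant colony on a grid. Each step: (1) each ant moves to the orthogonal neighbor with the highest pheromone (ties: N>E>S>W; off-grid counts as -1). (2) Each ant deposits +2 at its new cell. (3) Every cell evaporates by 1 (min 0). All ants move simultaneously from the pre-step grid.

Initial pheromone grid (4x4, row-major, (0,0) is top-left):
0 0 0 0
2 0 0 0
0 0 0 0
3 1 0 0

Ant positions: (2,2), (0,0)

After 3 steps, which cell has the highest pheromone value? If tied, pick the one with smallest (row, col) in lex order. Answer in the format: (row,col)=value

Step 1: ant0:(2,2)->N->(1,2) | ant1:(0,0)->S->(1,0)
  grid max=3 at (1,0)
Step 2: ant0:(1,2)->N->(0,2) | ant1:(1,0)->N->(0,0)
  grid max=2 at (1,0)
Step 3: ant0:(0,2)->E->(0,3) | ant1:(0,0)->S->(1,0)
  grid max=3 at (1,0)
Final grid:
  0 0 0 1
  3 0 0 0
  0 0 0 0
  0 0 0 0
Max pheromone 3 at (1,0)

Answer: (1,0)=3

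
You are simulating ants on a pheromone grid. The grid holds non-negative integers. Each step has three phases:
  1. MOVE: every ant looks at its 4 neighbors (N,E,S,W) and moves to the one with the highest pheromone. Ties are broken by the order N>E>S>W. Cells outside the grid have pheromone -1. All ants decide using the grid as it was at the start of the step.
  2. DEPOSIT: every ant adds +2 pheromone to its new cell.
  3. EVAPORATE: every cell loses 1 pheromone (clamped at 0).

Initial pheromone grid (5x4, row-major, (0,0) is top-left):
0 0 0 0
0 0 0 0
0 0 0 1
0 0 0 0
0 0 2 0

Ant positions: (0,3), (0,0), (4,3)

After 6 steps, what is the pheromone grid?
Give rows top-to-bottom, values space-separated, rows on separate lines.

After step 1: ants at (1,3),(0,1),(4,2)
  0 1 0 0
  0 0 0 1
  0 0 0 0
  0 0 0 0
  0 0 3 0
After step 2: ants at (0,3),(0,2),(3,2)
  0 0 1 1
  0 0 0 0
  0 0 0 0
  0 0 1 0
  0 0 2 0
After step 3: ants at (0,2),(0,3),(4,2)
  0 0 2 2
  0 0 0 0
  0 0 0 0
  0 0 0 0
  0 0 3 0
After step 4: ants at (0,3),(0,2),(3,2)
  0 0 3 3
  0 0 0 0
  0 0 0 0
  0 0 1 0
  0 0 2 0
After step 5: ants at (0,2),(0,3),(4,2)
  0 0 4 4
  0 0 0 0
  0 0 0 0
  0 0 0 0
  0 0 3 0
After step 6: ants at (0,3),(0,2),(3,2)
  0 0 5 5
  0 0 0 0
  0 0 0 0
  0 0 1 0
  0 0 2 0

0 0 5 5
0 0 0 0
0 0 0 0
0 0 1 0
0 0 2 0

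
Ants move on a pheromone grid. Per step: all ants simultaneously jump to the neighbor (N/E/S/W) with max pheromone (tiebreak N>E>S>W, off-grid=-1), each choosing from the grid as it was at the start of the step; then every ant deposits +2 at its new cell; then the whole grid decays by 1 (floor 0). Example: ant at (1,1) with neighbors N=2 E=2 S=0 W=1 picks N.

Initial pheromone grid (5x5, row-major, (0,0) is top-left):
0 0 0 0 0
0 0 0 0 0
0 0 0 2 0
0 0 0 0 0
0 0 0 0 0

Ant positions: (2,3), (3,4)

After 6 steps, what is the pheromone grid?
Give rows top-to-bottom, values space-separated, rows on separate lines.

After step 1: ants at (1,3),(2,4)
  0 0 0 0 0
  0 0 0 1 0
  0 0 0 1 1
  0 0 0 0 0
  0 0 0 0 0
After step 2: ants at (2,3),(2,3)
  0 0 0 0 0
  0 0 0 0 0
  0 0 0 4 0
  0 0 0 0 0
  0 0 0 0 0
After step 3: ants at (1,3),(1,3)
  0 0 0 0 0
  0 0 0 3 0
  0 0 0 3 0
  0 0 0 0 0
  0 0 0 0 0
After step 4: ants at (2,3),(2,3)
  0 0 0 0 0
  0 0 0 2 0
  0 0 0 6 0
  0 0 0 0 0
  0 0 0 0 0
After step 5: ants at (1,3),(1,3)
  0 0 0 0 0
  0 0 0 5 0
  0 0 0 5 0
  0 0 0 0 0
  0 0 0 0 0
After step 6: ants at (2,3),(2,3)
  0 0 0 0 0
  0 0 0 4 0
  0 0 0 8 0
  0 0 0 0 0
  0 0 0 0 0

0 0 0 0 0
0 0 0 4 0
0 0 0 8 0
0 0 0 0 0
0 0 0 0 0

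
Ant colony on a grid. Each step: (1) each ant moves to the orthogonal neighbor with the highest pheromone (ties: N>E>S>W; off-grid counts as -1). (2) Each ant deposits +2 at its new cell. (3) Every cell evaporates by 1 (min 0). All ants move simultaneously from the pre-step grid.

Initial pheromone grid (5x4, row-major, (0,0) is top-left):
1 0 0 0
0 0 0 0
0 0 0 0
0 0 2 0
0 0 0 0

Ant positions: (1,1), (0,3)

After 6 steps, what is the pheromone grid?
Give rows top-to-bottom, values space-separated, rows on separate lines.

After step 1: ants at (0,1),(1,3)
  0 1 0 0
  0 0 0 1
  0 0 0 0
  0 0 1 0
  0 0 0 0
After step 2: ants at (0,2),(0,3)
  0 0 1 1
  0 0 0 0
  0 0 0 0
  0 0 0 0
  0 0 0 0
After step 3: ants at (0,3),(0,2)
  0 0 2 2
  0 0 0 0
  0 0 0 0
  0 0 0 0
  0 0 0 0
After step 4: ants at (0,2),(0,3)
  0 0 3 3
  0 0 0 0
  0 0 0 0
  0 0 0 0
  0 0 0 0
After step 5: ants at (0,3),(0,2)
  0 0 4 4
  0 0 0 0
  0 0 0 0
  0 0 0 0
  0 0 0 0
After step 6: ants at (0,2),(0,3)
  0 0 5 5
  0 0 0 0
  0 0 0 0
  0 0 0 0
  0 0 0 0

0 0 5 5
0 0 0 0
0 0 0 0
0 0 0 0
0 0 0 0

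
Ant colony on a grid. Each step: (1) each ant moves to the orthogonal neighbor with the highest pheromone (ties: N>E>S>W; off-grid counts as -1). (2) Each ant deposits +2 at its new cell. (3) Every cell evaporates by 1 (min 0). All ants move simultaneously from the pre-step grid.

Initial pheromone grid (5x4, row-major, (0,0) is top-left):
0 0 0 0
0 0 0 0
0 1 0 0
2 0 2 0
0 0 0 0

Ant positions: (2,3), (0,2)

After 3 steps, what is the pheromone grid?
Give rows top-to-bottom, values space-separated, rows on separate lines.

After step 1: ants at (1,3),(0,3)
  0 0 0 1
  0 0 0 1
  0 0 0 0
  1 0 1 0
  0 0 0 0
After step 2: ants at (0,3),(1,3)
  0 0 0 2
  0 0 0 2
  0 0 0 0
  0 0 0 0
  0 0 0 0
After step 3: ants at (1,3),(0,3)
  0 0 0 3
  0 0 0 3
  0 0 0 0
  0 0 0 0
  0 0 0 0

0 0 0 3
0 0 0 3
0 0 0 0
0 0 0 0
0 0 0 0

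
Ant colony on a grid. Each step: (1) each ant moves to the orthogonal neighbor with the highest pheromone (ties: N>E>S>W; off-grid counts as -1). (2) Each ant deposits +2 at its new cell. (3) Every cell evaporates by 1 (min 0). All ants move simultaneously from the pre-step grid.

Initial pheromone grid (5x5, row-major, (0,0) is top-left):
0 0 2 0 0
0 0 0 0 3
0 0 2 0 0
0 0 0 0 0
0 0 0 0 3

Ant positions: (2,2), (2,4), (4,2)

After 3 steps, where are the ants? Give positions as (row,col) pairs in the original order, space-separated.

Step 1: ant0:(2,2)->N->(1,2) | ant1:(2,4)->N->(1,4) | ant2:(4,2)->N->(3,2)
  grid max=4 at (1,4)
Step 2: ant0:(1,2)->N->(0,2) | ant1:(1,4)->N->(0,4) | ant2:(3,2)->N->(2,2)
  grid max=3 at (1,4)
Step 3: ant0:(0,2)->E->(0,3) | ant1:(0,4)->S->(1,4) | ant2:(2,2)->N->(1,2)
  grid max=4 at (1,4)

(0,3) (1,4) (1,2)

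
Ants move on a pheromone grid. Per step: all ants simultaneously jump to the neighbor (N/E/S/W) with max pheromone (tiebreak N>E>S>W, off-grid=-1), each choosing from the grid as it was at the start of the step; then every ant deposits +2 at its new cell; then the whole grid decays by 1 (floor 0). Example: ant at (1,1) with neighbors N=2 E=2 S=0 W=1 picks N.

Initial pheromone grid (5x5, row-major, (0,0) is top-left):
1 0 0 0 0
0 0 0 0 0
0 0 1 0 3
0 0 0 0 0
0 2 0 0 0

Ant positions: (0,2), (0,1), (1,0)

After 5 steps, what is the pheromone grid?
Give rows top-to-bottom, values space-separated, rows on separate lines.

After step 1: ants at (0,3),(0,0),(0,0)
  4 0 0 1 0
  0 0 0 0 0
  0 0 0 0 2
  0 0 0 0 0
  0 1 0 0 0
After step 2: ants at (0,4),(0,1),(0,1)
  3 3 0 0 1
  0 0 0 0 0
  0 0 0 0 1
  0 0 0 0 0
  0 0 0 0 0
After step 3: ants at (1,4),(0,0),(0,0)
  6 2 0 0 0
  0 0 0 0 1
  0 0 0 0 0
  0 0 0 0 0
  0 0 0 0 0
After step 4: ants at (0,4),(0,1),(0,1)
  5 5 0 0 1
  0 0 0 0 0
  0 0 0 0 0
  0 0 0 0 0
  0 0 0 0 0
After step 5: ants at (1,4),(0,0),(0,0)
  8 4 0 0 0
  0 0 0 0 1
  0 0 0 0 0
  0 0 0 0 0
  0 0 0 0 0

8 4 0 0 0
0 0 0 0 1
0 0 0 0 0
0 0 0 0 0
0 0 0 0 0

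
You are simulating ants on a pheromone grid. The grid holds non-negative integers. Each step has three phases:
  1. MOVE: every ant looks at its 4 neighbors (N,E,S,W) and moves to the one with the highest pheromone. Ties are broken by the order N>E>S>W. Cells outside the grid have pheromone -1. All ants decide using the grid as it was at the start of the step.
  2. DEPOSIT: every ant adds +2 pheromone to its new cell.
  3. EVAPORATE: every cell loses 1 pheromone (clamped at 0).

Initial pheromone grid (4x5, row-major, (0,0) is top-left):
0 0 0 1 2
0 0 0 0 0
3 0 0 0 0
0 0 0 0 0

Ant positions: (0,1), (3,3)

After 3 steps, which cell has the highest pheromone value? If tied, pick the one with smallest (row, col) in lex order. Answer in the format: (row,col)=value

Answer: (0,3)=2

Derivation:
Step 1: ant0:(0,1)->E->(0,2) | ant1:(3,3)->N->(2,3)
  grid max=2 at (2,0)
Step 2: ant0:(0,2)->E->(0,3) | ant1:(2,3)->N->(1,3)
  grid max=1 at (0,3)
Step 3: ant0:(0,3)->S->(1,3) | ant1:(1,3)->N->(0,3)
  grid max=2 at (0,3)
Final grid:
  0 0 0 2 0
  0 0 0 2 0
  0 0 0 0 0
  0 0 0 0 0
Max pheromone 2 at (0,3)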